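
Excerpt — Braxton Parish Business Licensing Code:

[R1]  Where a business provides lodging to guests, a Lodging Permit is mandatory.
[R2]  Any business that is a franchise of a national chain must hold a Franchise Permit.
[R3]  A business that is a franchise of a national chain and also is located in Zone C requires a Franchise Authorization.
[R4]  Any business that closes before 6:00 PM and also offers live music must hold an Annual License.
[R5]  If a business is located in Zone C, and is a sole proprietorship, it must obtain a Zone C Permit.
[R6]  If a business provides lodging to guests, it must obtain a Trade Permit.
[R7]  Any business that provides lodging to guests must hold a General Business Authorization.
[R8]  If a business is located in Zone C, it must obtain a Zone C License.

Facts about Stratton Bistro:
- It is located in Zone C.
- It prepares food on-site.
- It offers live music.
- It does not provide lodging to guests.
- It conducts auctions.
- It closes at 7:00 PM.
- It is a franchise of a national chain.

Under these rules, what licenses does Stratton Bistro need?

Franchise Authorization, Franchise Permit, Zone C License

[R1] does not provide lodging to guests → Lodging Permit not required.
[R2] is a franchise of a national chain → Franchise Permit required.
[R3] is a franchise of a national chain; is located in Zone C → Franchise Authorization required.
[R4] closes 7:00 PM, after 6:00 PM; offers live music → Annual License not required.
[R5] is located in Zone C; is a franchise of a national chain (not: is a sole proprietorship) → Zone C Permit not required.
[R6] does not provide lodging to guests → Trade Permit not required.
[R7] does not provide lodging to guests → General Business Authorization not required.
[R8] is located in Zone C → Zone C License required.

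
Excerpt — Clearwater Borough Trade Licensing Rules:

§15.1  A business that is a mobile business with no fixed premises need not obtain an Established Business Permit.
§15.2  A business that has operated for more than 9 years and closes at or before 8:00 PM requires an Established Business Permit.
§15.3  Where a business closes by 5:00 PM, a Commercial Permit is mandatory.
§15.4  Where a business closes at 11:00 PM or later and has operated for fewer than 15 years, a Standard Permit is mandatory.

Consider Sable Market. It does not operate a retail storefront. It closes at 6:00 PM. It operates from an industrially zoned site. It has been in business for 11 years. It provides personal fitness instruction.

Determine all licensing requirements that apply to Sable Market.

Established Business Permit

§15.1 operates from an industrially zoned site (not: is a mobile business with no fixed premises) → Established Business Permit exemption does not apply.
§15.2 years in business 11 > 9; closes 6:00 PM, at/before 8:00 PM → Established Business Permit required.
§15.3 closes 6:00 PM, after 5:00 PM → Commercial Permit not required.
§15.4 closes 6:00 PM, at/before 11:00 PM; years in business 11 < 15 → Standard Permit not required.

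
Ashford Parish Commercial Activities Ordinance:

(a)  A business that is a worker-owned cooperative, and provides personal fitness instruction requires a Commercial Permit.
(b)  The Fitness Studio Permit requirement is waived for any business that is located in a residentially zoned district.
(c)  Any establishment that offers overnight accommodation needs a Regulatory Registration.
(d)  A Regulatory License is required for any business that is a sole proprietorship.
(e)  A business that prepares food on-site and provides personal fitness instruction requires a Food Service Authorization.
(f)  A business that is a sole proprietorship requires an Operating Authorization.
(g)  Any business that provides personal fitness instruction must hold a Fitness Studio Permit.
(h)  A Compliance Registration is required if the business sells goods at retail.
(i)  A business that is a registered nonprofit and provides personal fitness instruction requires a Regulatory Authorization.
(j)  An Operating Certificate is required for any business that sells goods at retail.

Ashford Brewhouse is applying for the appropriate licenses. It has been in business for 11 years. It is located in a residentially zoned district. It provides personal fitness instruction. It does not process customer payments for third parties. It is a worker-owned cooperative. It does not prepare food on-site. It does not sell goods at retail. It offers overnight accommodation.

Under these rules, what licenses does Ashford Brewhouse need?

(a) is a worker-owned cooperative; provides personal fitness instruction → Commercial Permit required.
(b) is located in a residentially zoned district → exempt from Fitness Studio Permit.
(c) offers overnight accommodation → Regulatory Registration required.
(d) is a worker-owned cooperative (not: is a sole proprietorship) → Regulatory License not required.
(e) does not prepare food on-site; provides personal fitness instruction → Food Service Authorization not required.
(f) is a worker-owned cooperative (not: is a sole proprietorship) → Operating Authorization not required.
(g) provides personal fitness instruction → Fitness Studio Permit required.
(h) does not sell goods at retail → Compliance Registration not required.
(i) is a worker-owned cooperative (not: is a registered nonprofit); provides personal fitness instruction → Regulatory Authorization not required.
(j) does not sell goods at retail → Operating Certificate not required.

Commercial Permit, Regulatory Registration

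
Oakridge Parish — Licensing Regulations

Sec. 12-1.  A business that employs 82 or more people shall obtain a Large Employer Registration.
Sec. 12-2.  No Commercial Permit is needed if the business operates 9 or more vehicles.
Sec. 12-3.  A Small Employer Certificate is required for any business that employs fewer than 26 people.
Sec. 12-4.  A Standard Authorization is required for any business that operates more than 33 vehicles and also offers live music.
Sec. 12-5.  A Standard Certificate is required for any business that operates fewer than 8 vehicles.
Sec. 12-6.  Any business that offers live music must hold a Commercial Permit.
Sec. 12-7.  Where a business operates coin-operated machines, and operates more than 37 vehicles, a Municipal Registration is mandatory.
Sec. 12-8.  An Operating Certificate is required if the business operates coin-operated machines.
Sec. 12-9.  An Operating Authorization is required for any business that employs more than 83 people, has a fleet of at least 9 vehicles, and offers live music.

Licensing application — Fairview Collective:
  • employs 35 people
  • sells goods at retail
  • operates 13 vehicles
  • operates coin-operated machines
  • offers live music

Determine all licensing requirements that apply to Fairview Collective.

Sec. 12-1. employees 35 < 82 → Large Employer Registration not required.
Sec. 12-2. vehicles 13 ≥ 9 → exempt from Commercial Permit.
Sec. 12-3. employees 35 ≥ 26 → Small Employer Certificate not required.
Sec. 12-4. vehicles 13 ≤ 33; offers live music → Standard Authorization not required.
Sec. 12-5. vehicles 13 ≥ 8 → Standard Certificate not required.
Sec. 12-6. offers live music → Commercial Permit required.
Sec. 12-7. operates coin-operated machines; vehicles 13 ≤ 37 → Municipal Registration not required.
Sec. 12-8. operates coin-operated machines → Operating Certificate required.
Sec. 12-9. employees 35 ≤ 83; vehicles 13 ≥ 9; offers live music → Operating Authorization not required.

Operating Certificate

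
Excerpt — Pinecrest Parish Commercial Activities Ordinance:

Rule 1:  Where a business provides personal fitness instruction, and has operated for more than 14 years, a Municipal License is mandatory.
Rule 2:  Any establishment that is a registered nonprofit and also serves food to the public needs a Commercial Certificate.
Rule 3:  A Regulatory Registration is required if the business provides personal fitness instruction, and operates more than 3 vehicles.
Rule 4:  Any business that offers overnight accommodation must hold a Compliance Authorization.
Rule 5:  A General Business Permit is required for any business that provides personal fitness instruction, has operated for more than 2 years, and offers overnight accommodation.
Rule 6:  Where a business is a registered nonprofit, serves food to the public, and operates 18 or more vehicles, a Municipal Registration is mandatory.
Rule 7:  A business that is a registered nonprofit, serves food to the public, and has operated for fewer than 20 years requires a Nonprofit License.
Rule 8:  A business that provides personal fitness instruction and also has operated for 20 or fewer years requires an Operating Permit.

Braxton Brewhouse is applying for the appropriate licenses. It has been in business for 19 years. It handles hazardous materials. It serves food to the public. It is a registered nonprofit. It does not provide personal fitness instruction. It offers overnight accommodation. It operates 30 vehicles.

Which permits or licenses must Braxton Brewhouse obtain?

Rule 1: does not provide personal fitness instruction; years in business 19 > 14 → Municipal License not required.
Rule 2: is a registered nonprofit; serves food to the public → Commercial Certificate required.
Rule 3: does not provide personal fitness instruction; vehicles 30 > 3 → Regulatory Registration not required.
Rule 4: offers overnight accommodation → Compliance Authorization required.
Rule 5: does not provide personal fitness instruction; years in business 19 > 2; offers overnight accommodation → General Business Permit not required.
Rule 6: is a registered nonprofit; serves food to the public; vehicles 30 ≥ 18 → Municipal Registration required.
Rule 7: is a registered nonprofit; serves food to the public; years in business 19 < 20 → Nonprofit License required.
Rule 8: does not provide personal fitness instruction; years in business 19 ≤ 20 → Operating Permit not required.

Commercial Certificate, Compliance Authorization, Municipal Registration, Nonprofit License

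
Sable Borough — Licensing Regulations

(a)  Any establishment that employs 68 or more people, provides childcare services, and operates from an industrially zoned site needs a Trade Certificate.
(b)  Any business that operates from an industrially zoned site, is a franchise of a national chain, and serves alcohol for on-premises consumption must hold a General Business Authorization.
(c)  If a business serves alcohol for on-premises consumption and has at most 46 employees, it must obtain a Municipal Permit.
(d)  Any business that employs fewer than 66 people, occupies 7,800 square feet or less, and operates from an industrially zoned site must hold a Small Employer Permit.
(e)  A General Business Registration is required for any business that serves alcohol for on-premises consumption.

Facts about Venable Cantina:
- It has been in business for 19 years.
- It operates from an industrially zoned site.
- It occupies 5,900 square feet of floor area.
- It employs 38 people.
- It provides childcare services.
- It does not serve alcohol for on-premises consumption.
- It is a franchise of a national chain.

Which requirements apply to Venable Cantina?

(a) employees 38 < 68; provides childcare services; operates from an industrially zoned site → Trade Certificate not required.
(b) operates from an industrially zoned site; is a franchise of a national chain; does not serve alcohol for on-premises consumption → General Business Authorization not required.
(c) does not serve alcohol for on-premises consumption; employees 38 ≤ 46 → Municipal Permit not required.
(d) employees 38 < 66; floor area 5,900 square feet ≤ 7,800 square feet; operates from an industrially zoned site → Small Employer Permit required.
(e) does not serve alcohol for on-premises consumption → General Business Registration not required.

Small Employer Permit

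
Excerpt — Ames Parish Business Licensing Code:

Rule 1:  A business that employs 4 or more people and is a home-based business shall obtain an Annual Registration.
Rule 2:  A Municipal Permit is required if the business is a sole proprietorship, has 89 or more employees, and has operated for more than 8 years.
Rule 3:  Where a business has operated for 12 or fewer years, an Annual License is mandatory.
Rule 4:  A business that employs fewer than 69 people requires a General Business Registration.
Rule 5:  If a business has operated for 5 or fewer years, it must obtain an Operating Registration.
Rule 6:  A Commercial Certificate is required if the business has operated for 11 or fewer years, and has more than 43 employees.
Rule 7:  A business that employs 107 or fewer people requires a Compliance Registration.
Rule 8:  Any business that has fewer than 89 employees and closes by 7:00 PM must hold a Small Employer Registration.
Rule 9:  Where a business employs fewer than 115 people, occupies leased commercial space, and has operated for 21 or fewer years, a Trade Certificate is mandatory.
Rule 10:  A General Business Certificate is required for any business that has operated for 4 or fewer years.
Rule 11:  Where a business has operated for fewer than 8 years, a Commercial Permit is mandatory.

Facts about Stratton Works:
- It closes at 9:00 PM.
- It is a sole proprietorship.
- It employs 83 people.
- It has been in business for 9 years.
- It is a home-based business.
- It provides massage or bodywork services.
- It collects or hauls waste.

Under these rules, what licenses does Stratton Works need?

Annual License, Annual Registration, Commercial Certificate, Compliance Registration

Rule 1: employees 83 ≥ 4; is a home-based business → Annual Registration required.
Rule 2: is a sole proprietorship; employees 83 < 89; years in business 9 > 8 → Municipal Permit not required.
Rule 3: years in business 9 ≤ 12 → Annual License required.
Rule 4: employees 83 ≥ 69 → General Business Registration not required.
Rule 5: years in business 9 > 5 → Operating Registration not required.
Rule 6: years in business 9 ≤ 11; employees 83 > 43 → Commercial Certificate required.
Rule 7: employees 83 ≤ 107 → Compliance Registration required.
Rule 8: employees 83 < 89; closes 9:00 PM, after 7:00 PM → Small Employer Registration not required.
Rule 9: employees 83 < 115; is a home-based business (not: occupies leased commercial space); years in business 9 ≤ 21 → Trade Certificate not required.
Rule 10: years in business 9 > 4 → General Business Certificate not required.
Rule 11: years in business 9 ≥ 8 → Commercial Permit not required.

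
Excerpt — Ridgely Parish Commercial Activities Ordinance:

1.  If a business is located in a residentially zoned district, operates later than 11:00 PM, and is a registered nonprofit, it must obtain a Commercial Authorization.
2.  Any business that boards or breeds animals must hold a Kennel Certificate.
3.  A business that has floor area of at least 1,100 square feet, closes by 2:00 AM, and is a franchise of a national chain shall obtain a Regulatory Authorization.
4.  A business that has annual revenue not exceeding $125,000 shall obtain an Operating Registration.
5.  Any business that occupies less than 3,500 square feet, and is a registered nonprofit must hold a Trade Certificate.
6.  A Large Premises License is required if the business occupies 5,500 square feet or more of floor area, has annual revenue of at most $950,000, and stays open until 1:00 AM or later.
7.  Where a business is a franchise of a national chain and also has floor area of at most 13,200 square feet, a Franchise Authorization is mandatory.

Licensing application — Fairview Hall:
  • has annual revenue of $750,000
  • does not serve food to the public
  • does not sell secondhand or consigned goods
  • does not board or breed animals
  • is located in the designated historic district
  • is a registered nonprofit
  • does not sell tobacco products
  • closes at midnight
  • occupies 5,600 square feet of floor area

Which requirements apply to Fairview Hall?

None

1. is located in the designated historic district (not: is located in a residentially zoned district); closes midnight, after 11:00 PM; is a registered nonprofit → Commercial Authorization not required.
2. does not board or breed animals → Kennel Certificate not required.
3. floor area 5,600 square feet ≥ 1,100 square feet; closes midnight, at/before 2:00 AM; is a registered nonprofit (not: is a franchise of a national chain) → Regulatory Authorization not required.
4. revenue $750,000 > $125,000 → Operating Registration not required.
5. floor area 5,600 square feet ≥ 3,500 square feet; is a registered nonprofit → Trade Certificate not required.
6. floor area 5,600 square feet ≥ 5,500 square feet; revenue $750,000 ≤ $950,000; closes midnight, at/before 1:00 AM → Large Premises License not required.
7. is a registered nonprofit (not: is a franchise of a national chain); floor area 5,600 square feet ≤ 13,200 square feet → Franchise Authorization not required.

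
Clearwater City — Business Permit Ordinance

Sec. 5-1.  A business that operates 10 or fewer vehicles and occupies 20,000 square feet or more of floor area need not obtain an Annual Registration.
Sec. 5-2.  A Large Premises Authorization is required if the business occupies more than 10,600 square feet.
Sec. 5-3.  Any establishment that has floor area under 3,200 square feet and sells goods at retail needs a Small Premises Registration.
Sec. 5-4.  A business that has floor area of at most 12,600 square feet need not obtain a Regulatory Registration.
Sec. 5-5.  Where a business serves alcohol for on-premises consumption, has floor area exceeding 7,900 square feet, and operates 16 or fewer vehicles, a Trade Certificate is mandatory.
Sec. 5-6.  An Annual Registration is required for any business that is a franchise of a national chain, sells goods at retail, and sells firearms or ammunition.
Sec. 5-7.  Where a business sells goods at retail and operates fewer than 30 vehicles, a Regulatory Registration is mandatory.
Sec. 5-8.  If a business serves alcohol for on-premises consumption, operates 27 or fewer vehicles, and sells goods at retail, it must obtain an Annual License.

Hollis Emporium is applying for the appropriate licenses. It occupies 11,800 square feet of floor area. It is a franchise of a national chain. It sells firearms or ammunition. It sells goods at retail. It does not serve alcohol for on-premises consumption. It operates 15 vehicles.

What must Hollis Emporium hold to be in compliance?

Annual Registration, Large Premises Authorization

Sec. 5-1. vehicles 15 > 10; floor area 11,800 square feet < 20,000 square feet → Annual Registration exemption does not apply.
Sec. 5-2. floor area 11,800 square feet > 10,600 square feet → Large Premises Authorization required.
Sec. 5-3. floor area 11,800 square feet ≥ 3,200 square feet; sells goods at retail → Small Premises Registration not required.
Sec. 5-4. floor area 11,800 square feet ≤ 12,600 square feet → exempt from Regulatory Registration.
Sec. 5-5. does not serve alcohol for on-premises consumption; floor area 11,800 square feet > 7,900 square feet; vehicles 15 ≤ 16 → Trade Certificate not required.
Sec. 5-6. is a franchise of a national chain; sells goods at retail; sells firearms or ammunition → Annual Registration required.
Sec. 5-7. sells goods at retail; vehicles 15 < 30 → Regulatory Registration required.
Sec. 5-8. does not serve alcohol for on-premises consumption; vehicles 15 ≤ 27; sells goods at retail → Annual License not required.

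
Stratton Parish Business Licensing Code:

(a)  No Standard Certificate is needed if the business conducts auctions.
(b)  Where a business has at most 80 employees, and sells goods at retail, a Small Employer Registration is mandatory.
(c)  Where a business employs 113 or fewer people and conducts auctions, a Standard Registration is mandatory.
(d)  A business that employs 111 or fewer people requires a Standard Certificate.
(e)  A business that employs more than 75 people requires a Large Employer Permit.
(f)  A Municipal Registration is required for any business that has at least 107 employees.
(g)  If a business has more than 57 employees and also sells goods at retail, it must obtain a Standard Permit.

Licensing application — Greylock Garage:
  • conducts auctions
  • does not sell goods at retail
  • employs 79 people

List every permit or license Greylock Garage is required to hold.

(a) conducts auctions → exempt from Standard Certificate.
(b) employees 79 ≤ 80; does not sell goods at retail → Small Employer Registration not required.
(c) employees 79 ≤ 113; conducts auctions → Standard Registration required.
(d) employees 79 ≤ 111 → Standard Certificate required.
(e) employees 79 > 75 → Large Employer Permit required.
(f) employees 79 < 107 → Municipal Registration not required.
(g) employees 79 > 57; does not sell goods at retail → Standard Permit not required.

Large Employer Permit, Standard Registration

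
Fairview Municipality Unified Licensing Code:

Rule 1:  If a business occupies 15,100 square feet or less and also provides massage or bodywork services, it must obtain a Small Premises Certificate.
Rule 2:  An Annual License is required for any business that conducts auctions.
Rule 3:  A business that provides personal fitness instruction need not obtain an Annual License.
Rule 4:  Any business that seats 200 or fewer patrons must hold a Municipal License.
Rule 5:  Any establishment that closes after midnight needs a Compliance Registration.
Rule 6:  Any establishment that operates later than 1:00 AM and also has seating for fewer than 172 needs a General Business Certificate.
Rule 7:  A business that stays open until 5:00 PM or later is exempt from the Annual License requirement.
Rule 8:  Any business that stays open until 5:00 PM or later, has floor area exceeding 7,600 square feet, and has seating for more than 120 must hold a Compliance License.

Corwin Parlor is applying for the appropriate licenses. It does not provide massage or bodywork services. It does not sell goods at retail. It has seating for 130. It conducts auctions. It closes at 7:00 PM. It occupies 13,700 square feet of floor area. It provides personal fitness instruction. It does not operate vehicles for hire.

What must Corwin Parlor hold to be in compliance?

Rule 1: floor area 13,700 square feet ≤ 15,100 square feet; does not provide massage or bodywork services → Small Premises Certificate not required.
Rule 2: conducts auctions → Annual License required.
Rule 3: provides personal fitness instruction → exempt from Annual License.
Rule 4: seating 130 ≤ 200 → Municipal License required.
Rule 5: closes 7:00 PM, at/before midnight → Compliance Registration not required.
Rule 6: closes 7:00 PM, at/before 1:00 AM; seating 130 < 172 → General Business Certificate not required.
Rule 7: closes 7:00 PM, after 5:00 PM → exempt from Annual License.
Rule 8: closes 7:00 PM, after 5:00 PM; floor area 13,700 square feet > 7,600 square feet; seating 130 > 120 → Compliance License required.

Compliance License, Municipal License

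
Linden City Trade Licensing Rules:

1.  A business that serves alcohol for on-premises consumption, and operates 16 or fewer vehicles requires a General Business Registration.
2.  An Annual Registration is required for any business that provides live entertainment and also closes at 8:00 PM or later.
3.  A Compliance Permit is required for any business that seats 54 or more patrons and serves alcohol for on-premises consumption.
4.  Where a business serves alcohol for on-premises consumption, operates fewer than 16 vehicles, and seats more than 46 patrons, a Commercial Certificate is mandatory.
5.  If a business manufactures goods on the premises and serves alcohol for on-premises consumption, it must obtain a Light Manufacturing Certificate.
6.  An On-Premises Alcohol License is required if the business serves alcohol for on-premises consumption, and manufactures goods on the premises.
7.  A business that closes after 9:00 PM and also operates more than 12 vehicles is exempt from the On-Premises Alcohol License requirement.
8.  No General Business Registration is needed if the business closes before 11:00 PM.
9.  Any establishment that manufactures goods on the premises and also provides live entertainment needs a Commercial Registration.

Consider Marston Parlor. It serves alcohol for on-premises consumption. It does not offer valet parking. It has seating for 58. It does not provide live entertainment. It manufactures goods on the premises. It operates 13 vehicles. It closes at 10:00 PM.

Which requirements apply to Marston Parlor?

Commercial Certificate, Compliance Permit, Light Manufacturing Certificate

1. serves alcohol for on-premises consumption; vehicles 13 ≤ 16 → General Business Registration required.
2. does not provide live entertainment; closes 10:00 PM, after 8:00 PM → Annual Registration not required.
3. seating 58 ≥ 54; serves alcohol for on-premises consumption → Compliance Permit required.
4. serves alcohol for on-premises consumption; vehicles 13 < 16; seating 58 > 46 → Commercial Certificate required.
5. manufactures goods on the premises; serves alcohol for on-premises consumption → Light Manufacturing Certificate required.
6. serves alcohol for on-premises consumption; manufactures goods on the premises → On-Premises Alcohol License required.
7. closes 10:00 PM, after 9:00 PM; vehicles 13 > 12 → exempt from On-Premises Alcohol License.
8. closes 10:00 PM, at/before 11:00 PM → exempt from General Business Registration.
9. manufactures goods on the premises; does not provide live entertainment → Commercial Registration not required.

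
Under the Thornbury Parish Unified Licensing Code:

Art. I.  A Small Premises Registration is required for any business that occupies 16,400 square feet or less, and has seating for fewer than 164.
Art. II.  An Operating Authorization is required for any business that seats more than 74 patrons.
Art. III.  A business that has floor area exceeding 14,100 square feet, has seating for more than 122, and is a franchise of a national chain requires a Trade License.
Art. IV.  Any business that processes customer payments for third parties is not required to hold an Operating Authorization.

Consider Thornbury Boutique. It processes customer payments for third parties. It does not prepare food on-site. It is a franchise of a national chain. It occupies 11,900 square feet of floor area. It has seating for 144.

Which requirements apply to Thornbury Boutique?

Small Premises Registration

Art. I. floor area 11,900 square feet ≤ 16,400 square feet; seating 144 < 164 → Small Premises Registration required.
Art. II. seating 144 > 74 → Operating Authorization required.
Art. III. floor area 11,900 square feet ≤ 14,100 square feet; seating 144 > 122; is a franchise of a national chain → Trade License not required.
Art. IV. processes customer payments for third parties → exempt from Operating Authorization.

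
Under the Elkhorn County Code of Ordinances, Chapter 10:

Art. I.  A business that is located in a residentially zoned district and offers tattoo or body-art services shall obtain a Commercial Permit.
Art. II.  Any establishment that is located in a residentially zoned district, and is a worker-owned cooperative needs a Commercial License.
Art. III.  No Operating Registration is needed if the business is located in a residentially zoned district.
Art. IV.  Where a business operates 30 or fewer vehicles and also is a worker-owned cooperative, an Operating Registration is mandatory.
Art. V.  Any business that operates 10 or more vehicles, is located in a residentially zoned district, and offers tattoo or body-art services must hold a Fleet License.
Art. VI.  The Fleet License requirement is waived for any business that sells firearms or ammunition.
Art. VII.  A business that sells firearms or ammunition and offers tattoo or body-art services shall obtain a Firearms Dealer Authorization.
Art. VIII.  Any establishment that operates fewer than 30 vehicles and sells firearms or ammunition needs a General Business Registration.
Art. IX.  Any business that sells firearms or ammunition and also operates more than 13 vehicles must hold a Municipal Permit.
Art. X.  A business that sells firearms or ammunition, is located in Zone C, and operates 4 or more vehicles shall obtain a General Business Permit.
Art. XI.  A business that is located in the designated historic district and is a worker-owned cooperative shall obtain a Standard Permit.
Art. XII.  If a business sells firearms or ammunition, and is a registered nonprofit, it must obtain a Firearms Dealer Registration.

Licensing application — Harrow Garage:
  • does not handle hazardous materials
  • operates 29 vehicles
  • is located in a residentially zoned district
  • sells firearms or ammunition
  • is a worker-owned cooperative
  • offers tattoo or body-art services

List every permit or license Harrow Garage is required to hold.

Commercial License, Commercial Permit, Firearms Dealer Authorization, General Business Registration, Municipal Permit

Art. I. is located in a residentially zoned district; offers tattoo or body-art services → Commercial Permit required.
Art. II. is located in a residentially zoned district; is a worker-owned cooperative → Commercial License required.
Art. III. is located in a residentially zoned district → exempt from Operating Registration.
Art. IV. vehicles 29 ≤ 30; is a worker-owned cooperative → Operating Registration required.
Art. V. vehicles 29 ≥ 10; is located in a residentially zoned district; offers tattoo or body-art services → Fleet License required.
Art. VI. sells firearms or ammunition → exempt from Fleet License.
Art. VII. sells firearms or ammunition; offers tattoo or body-art services → Firearms Dealer Authorization required.
Art. VIII. vehicles 29 < 30; sells firearms or ammunition → General Business Registration required.
Art. IX. sells firearms or ammunition; vehicles 29 > 13 → Municipal Permit required.
Art. X. sells firearms or ammunition; is located in a residentially zoned district (not: is located in Zone C); vehicles 29 ≥ 4 → General Business Permit not required.
Art. XI. is located in a residentially zoned district (not: is located in the designated historic district); is a worker-owned cooperative → Standard Permit not required.
Art. XII. sells firearms or ammunition; is a worker-owned cooperative (not: is a registered nonprofit) → Firearms Dealer Registration not required.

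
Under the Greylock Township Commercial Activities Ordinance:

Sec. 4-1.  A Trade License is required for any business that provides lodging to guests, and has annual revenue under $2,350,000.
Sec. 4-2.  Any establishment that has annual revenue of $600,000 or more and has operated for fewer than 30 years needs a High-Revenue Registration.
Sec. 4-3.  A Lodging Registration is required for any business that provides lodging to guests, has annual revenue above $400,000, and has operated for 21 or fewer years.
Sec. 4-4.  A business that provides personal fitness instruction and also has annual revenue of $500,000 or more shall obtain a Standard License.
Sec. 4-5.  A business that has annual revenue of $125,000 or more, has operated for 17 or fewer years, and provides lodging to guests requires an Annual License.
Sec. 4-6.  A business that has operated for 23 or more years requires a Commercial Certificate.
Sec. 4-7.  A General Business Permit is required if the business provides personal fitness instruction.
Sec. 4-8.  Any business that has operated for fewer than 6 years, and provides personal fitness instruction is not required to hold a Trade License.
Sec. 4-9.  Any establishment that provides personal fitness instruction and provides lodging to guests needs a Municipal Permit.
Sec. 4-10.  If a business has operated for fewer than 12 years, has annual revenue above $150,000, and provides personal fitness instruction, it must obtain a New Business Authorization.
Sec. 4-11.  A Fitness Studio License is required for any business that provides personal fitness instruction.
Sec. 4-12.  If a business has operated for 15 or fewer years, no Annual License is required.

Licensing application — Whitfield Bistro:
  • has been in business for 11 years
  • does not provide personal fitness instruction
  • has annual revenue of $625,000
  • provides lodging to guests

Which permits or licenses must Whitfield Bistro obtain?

Sec. 4-1. provides lodging to guests; revenue $625,000 < $2,350,000 → Trade License required.
Sec. 4-2. revenue $625,000 ≥ $600,000; years in business 11 < 30 → High-Revenue Registration required.
Sec. 4-3. provides lodging to guests; revenue $625,000 > $400,000; years in business 11 ≤ 21 → Lodging Registration required.
Sec. 4-4. does not provide personal fitness instruction; revenue $625,000 ≥ $500,000 → Standard License not required.
Sec. 4-5. revenue $625,000 ≥ $125,000; years in business 11 ≤ 17; provides lodging to guests → Annual License required.
Sec. 4-6. years in business 11 < 23 → Commercial Certificate not required.
Sec. 4-7. does not provide personal fitness instruction → General Business Permit not required.
Sec. 4-8. years in business 11 ≥ 6; does not provide personal fitness instruction → Trade License exemption does not apply.
Sec. 4-9. does not provide personal fitness instruction; provides lodging to guests → Municipal Permit not required.
Sec. 4-10. years in business 11 < 12; revenue $625,000 > $150,000; does not provide personal fitness instruction → New Business Authorization not required.
Sec. 4-11. does not provide personal fitness instruction → Fitness Studio License not required.
Sec. 4-12. years in business 11 ≤ 15 → exempt from Annual License.

High-Revenue Registration, Lodging Registration, Trade License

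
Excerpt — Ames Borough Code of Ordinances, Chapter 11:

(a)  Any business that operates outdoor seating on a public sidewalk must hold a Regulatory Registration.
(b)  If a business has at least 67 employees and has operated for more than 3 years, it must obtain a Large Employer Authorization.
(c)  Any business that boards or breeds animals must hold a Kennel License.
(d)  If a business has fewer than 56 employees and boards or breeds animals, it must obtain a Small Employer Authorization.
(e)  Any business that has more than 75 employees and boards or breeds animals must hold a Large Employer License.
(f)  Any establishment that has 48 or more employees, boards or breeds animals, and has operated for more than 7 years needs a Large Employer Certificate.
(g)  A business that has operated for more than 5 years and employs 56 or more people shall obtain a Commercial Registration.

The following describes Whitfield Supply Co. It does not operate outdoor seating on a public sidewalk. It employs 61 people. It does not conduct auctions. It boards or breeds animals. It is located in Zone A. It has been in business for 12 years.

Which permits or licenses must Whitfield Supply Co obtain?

Commercial Registration, Kennel License, Large Employer Certificate

(a) does not operate outdoor seating on a public sidewalk → Regulatory Registration not required.
(b) employees 61 < 67; years in business 12 > 3 → Large Employer Authorization not required.
(c) boards or breeds animals → Kennel License required.
(d) employees 61 ≥ 56; boards or breeds animals → Small Employer Authorization not required.
(e) employees 61 ≤ 75; boards or breeds animals → Large Employer License not required.
(f) employees 61 ≥ 48; boards or breeds animals; years in business 12 > 7 → Large Employer Certificate required.
(g) years in business 12 > 5; employees 61 ≥ 56 → Commercial Registration required.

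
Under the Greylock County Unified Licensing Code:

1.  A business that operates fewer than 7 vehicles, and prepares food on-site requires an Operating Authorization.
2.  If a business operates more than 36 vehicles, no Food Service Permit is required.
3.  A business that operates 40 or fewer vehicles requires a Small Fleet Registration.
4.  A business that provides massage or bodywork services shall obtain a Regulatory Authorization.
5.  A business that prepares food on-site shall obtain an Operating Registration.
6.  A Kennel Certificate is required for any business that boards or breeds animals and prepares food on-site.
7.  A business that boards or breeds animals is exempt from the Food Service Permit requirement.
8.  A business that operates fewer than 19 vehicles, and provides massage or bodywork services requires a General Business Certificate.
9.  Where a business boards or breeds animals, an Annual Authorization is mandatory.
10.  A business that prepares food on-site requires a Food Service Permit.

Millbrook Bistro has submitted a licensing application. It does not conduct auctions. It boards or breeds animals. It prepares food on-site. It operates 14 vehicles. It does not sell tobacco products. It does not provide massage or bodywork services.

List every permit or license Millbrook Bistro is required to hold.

1. vehicles 14 ≥ 7; prepares food on-site → Operating Authorization not required.
2. vehicles 14 ≤ 36 → Food Service Permit exemption does not apply.
3. vehicles 14 ≤ 40 → Small Fleet Registration required.
4. does not provide massage or bodywork services → Regulatory Authorization not required.
5. prepares food on-site → Operating Registration required.
6. boards or breeds animals; prepares food on-site → Kennel Certificate required.
7. boards or breeds animals → exempt from Food Service Permit.
8. vehicles 14 < 19; does not provide massage or bodywork services → General Business Certificate not required.
9. boards or breeds animals → Annual Authorization required.
10. prepares food on-site → Food Service Permit required.

Annual Authorization, Kennel Certificate, Operating Registration, Small Fleet Registration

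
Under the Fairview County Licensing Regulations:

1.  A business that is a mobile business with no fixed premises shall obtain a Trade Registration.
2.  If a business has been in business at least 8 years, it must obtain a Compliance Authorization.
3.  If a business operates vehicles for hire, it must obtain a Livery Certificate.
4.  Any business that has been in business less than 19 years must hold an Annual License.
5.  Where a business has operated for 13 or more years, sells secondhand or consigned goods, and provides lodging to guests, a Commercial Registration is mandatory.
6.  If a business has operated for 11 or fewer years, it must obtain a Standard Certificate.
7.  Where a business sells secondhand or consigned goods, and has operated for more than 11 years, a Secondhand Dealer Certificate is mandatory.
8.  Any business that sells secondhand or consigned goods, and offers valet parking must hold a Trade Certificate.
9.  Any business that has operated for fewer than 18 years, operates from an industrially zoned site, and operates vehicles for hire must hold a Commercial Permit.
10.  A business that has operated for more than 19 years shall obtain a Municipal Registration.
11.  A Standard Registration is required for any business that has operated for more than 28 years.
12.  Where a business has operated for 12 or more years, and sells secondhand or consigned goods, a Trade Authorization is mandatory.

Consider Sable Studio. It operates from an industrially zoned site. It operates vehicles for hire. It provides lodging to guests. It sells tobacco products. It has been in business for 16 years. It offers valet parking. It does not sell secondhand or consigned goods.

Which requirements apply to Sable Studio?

Annual License, Commercial Permit, Compliance Authorization, Livery Certificate

1. operates from an industrially zoned site (not: is a mobile business with no fixed premises) → Trade Registration not required.
2. years in business 16 ≥ 8 → Compliance Authorization required.
3. operates vehicles for hire → Livery Certificate required.
4. years in business 16 < 19 → Annual License required.
5. years in business 16 ≥ 13; does not sell secondhand or consigned goods; provides lodging to guests → Commercial Registration not required.
6. years in business 16 > 11 → Standard Certificate not required.
7. does not sell secondhand or consigned goods; years in business 16 > 11 → Secondhand Dealer Certificate not required.
8. does not sell secondhand or consigned goods; offers valet parking → Trade Certificate not required.
9. years in business 16 < 18; operates from an industrially zoned site; operates vehicles for hire → Commercial Permit required.
10. years in business 16 ≤ 19 → Municipal Registration not required.
11. years in business 16 ≤ 28 → Standard Registration not required.
12. years in business 16 ≥ 12; does not sell secondhand or consigned goods → Trade Authorization not required.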